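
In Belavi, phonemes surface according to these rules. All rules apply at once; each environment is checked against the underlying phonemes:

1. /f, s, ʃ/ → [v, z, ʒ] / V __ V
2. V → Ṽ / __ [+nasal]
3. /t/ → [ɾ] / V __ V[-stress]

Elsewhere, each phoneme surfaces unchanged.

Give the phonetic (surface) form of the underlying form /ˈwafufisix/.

/w/ — not in any rule's target class → [w].
/a/ — between /w/ and /f/; rule 2 does not apply here → [a].
/f/ (between /a/ and /u/) occurs between two vowels → [v] by rule 1.
/u/ (between /f/ and /f/) fails the environment for rule 2, so it stays [u].
/f/ (between /u/ and /i/): between two vowels, so rule 1 applies → [v].
/i/ (between /f/ and /s/) fails the environment for rule 2, so it stays [i].
/s/ — between /i/ and /i/, between two vowels — surfaces as [z] (rule 1).
/i/ (between /s/ and /x/): rule 2 targets it, but not before a nasal consonant → unchanged [i].
/x/ — not in any rule's target class → [x].

[ˈwavuvizix]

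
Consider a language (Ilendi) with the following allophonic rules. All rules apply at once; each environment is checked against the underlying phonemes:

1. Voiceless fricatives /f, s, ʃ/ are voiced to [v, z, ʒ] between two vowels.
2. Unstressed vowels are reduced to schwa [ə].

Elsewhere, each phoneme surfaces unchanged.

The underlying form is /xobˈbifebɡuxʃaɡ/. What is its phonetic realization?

/x/ stays [x].
/o/ — between /x/ and /b/, in an unstressed syllable — surfaces as [ə] (rule 2).
/b/ (between /o/ and /b/): no rule targets it → [b].
/b/ (between /b/ and /i/) is unaffected → [b].
/i/ (between /b/ and /f/) fails the environment for rule 2, so it stays [i].
Rule 1 applies to /f/ (between /i/ and /e/: between two vowels) → [v].
/e/ — between /f/ and /b/, in an unstressed syllable — surfaces as [ə] (rule 2).
/b/ stays [b].
/ɡ/ (between /b/ and /u/): no rule targets it → [ɡ].
/u/ (between /ɡ/ and /x/) occurs in an unstressed syllable → [ə] by rule 2.
/x/ — not in any rule's target class → [x].
/ʃ/ (between /x/ and /a/): rule 1 targets it, but not between two vowels → unchanged [ʃ].
/a/ meets the environment for rule 2 (in an unstressed syllable) → [ə].
/ɡ/ stays [ɡ].

[xəbˈbivəbɡəxʃəɡ]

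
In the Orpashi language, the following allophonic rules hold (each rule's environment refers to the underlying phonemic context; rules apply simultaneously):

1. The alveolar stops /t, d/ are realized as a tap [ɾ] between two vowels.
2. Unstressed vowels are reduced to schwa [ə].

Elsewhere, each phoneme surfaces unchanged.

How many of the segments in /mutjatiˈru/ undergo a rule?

Segments that undergo a rule: /u/ → [ə] (rule 2); /a/ → [ə] (rule 2); /t/ → [ɾ] (rule 1); /i/ → [ə] (rule 2).
All other segments surface unchanged.

4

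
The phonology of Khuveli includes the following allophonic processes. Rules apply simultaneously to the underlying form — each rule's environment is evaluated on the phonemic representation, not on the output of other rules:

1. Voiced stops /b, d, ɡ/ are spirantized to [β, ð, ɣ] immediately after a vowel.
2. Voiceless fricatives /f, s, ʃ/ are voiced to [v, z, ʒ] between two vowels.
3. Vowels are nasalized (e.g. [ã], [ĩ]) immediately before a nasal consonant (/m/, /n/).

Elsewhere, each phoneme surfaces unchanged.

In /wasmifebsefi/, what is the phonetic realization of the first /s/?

/s/ (between /a/ and /m/) fails the environment for rule 2, so it stays [s].

[s]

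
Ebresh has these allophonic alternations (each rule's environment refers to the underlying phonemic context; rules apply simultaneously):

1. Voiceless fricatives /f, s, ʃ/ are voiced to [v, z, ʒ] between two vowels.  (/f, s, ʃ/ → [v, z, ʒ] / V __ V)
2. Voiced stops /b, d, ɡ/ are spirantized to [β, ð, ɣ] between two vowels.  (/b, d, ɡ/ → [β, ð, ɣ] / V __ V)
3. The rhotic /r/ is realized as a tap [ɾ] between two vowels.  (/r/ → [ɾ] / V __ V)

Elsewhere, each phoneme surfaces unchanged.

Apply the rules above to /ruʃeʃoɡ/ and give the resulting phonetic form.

[ruʒeʒoɡ]

/r/ (word-initial) fails the environment for rule 3, so it stays [r].
/u/ (between /r/ and /ʃ/) is unaffected → [u].
/ʃ/ meets the environment for rule 1 (between two vowels) → [ʒ].
/e/ stays [e].
Rule 1 applies to /ʃ/ (between /e/ and /o/: between two vowels) → [ʒ].
/o/ (between /ʃ/ and /ɡ/): no rule targets it → [o].
/ɡ/ (word-final) fails the environment for rule 2, so it stays [ɡ].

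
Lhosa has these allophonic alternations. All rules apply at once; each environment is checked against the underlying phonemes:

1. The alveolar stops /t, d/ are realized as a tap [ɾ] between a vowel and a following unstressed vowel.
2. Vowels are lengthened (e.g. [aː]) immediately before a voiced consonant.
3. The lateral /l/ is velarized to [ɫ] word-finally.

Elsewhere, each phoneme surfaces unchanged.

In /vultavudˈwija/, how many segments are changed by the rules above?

4

Segments that undergo a rule: /u/ → [uː] (rule 2); /a/ → [aː] (rule 2); /u/ → [uː] (rule 2); /i/ → [iː] (rule 2).
All other segments surface unchanged.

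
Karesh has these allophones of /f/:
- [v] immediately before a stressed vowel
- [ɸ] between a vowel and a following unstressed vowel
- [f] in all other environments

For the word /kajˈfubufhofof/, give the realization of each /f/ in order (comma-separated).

[v], [f], [ɸ], [f]

Occurrence 1 (position 4): immediately before a stressed vowel → [v].
Occurrence 2 (position 8): no conditioning environment matches → elsewhere allophone [f].
Occurrence 3 (position 11): between a vowel and a following unstressed vowel → [ɸ].
Occurrence 4 (position 13): no conditioning environment matches → elsewhere allophone [f].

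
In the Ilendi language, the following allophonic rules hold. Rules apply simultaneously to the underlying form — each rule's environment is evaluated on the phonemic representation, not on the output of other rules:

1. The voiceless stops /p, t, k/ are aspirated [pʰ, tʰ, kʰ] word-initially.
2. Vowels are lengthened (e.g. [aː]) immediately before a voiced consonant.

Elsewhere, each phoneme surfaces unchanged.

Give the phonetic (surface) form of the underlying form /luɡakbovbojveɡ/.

/l/ stays [l].
/u/ — between /l/ and /ɡ/, before a voiced consonant — surfaces as [uː] (rule 2).
/ɡ/ (between /u/ and /a/): no rule targets it → [ɡ].
/a/ (between /ɡ/ and /k/): rule 2 targets it, but not before a voiced consonant → unchanged [a].
/k/ (between /a/ and /b/) fails the environment for rule 1, so it stays [k].
/b/ (between /k/ and /o/): no rule targets it → [b].
/o/ — between /b/ and /v/, before a voiced consonant — surfaces as [oː] (rule 2).
/v/ — not in any rule's target class → [v].
/b/ (between /v/ and /o/): no rule targets it → [b].
/o/ (between /b/ and /j/) occurs before a voiced consonant → [oː] by rule 2.
/j/ — not in any rule's target class → [j].
/v/ stays [v].
/e/ (between /v/ and /ɡ/) occurs before a voiced consonant → [eː] by rule 2.
/ɡ/ stays [ɡ].

[luːɡakboːvboːjveːɡ]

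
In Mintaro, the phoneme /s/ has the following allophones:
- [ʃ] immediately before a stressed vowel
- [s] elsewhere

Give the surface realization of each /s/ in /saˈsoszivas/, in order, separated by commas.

Occurrence 1 (position 1): no conditioning environment matches → elsewhere allophone [s].
Occurrence 2 (position 3): immediately before a stressed vowel → [ʃ].
Occurrence 3 (position 5): no conditioning environment matches → elsewhere allophone [s].
Occurrence 4 (position 10): no conditioning environment matches → elsewhere allophone [s].

[s], [ʃ], [s], [s]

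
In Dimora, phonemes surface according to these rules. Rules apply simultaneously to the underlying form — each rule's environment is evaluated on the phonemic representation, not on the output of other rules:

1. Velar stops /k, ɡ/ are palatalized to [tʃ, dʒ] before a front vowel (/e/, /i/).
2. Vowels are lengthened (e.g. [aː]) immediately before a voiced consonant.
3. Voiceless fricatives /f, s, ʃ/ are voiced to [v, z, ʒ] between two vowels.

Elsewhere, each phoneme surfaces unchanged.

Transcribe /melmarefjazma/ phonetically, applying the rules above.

/e/ (between /m/ and /l/): before a voiced consonant, so rule 2 applies → [eː].
/a/ meets the environment for rule 2 (before a voiced consonant) → [aː].
/e/ (between /r/ and /f/) fails the environment for rule 2, so it stays [e].
/f/ (between /e/ and /j/): rule 3 targets it, but not between two vowels → unchanged [f].
/a/ (between /j/ and /z/): before a voiced consonant, so rule 2 applies → [aː].
/a/ (word-final) is in the target of rule 2 but the environment (before a voiced consonant) is not met → [a].

[meːlmaːrefjaːzma]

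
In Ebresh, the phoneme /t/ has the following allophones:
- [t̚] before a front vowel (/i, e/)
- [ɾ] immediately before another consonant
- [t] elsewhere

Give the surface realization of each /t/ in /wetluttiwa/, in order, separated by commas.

[ɾ], [ɾ], [t̚]

Occurrence 1 (position 3): immediately before another consonant → [ɾ].
Occurrence 2 (position 6): immediately before another consonant → [ɾ].
Occurrence 3 (position 7): before a front vowel (/i, e/) → [t̚].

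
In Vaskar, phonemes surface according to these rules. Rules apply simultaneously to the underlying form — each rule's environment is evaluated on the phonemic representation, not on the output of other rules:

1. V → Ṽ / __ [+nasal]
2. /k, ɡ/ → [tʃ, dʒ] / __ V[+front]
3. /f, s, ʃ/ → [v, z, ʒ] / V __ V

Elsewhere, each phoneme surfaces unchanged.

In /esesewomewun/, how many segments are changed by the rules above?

Segments that undergo a rule: /s/ → [z] (rule 3); /s/ → [z] (rule 3); /o/ → [õ] (rule 1); /u/ → [ũ] (rule 1).
All other segments surface unchanged.

4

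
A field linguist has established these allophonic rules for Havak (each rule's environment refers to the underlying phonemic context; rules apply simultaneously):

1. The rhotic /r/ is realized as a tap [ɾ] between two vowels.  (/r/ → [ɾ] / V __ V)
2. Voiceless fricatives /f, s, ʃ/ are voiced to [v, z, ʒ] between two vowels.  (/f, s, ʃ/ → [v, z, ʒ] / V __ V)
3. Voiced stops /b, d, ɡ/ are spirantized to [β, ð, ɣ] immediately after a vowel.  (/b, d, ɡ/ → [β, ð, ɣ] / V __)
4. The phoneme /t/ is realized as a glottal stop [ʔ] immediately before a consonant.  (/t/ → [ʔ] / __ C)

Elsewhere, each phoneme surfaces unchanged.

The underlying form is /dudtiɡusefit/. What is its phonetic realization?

/d/ (word-initial) fails the environment for rule 3, so it stays [d].
/u/ stays [u].
/d/ meets the environment for rule 3 (immediately after a vowel) → [ð].
/t/ (between /d/ and /i/) fails the environment for rule 4, so it stays [t].
/i/ (between /t/ and /ɡ/): no rule targets it → [i].
Rule 3 applies to /ɡ/ (between /i/ and /u/: immediately after a vowel) → [ɣ].
/u/ — not in any rule's target class → [u].
/s/ (between /u/ and /e/) occurs between two vowels → [z] by rule 2.
/e/ stays [e].
/f/ — between /e/ and /i/, between two vowels — surfaces as [v] (rule 2).
/i/ stays [i].
/t/ (word-final) fails the environment for rule 4, so it stays [t].

[duðtiɣuzevit]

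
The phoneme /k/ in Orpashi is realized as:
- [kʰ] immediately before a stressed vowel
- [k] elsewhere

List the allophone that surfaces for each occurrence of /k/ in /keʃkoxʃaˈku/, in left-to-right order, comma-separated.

[k], [k], [kʰ]

Occurrence 1 (position 1): no conditioning environment matches → elsewhere allophone [k].
Occurrence 2 (position 4): no conditioning environment matches → elsewhere allophone [k].
Occurrence 3 (position 9): immediately before a stressed vowel → [kʰ].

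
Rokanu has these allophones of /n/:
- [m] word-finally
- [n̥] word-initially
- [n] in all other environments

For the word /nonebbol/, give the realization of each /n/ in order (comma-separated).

Occurrence 1 (position 1): word-initially → [n̥].
Occurrence 2 (position 3): no conditioning environment matches → elsewhere allophone [n].

[n̥], [n]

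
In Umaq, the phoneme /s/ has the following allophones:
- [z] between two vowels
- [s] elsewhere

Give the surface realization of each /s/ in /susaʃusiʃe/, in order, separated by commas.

Occurrence 1 (position 1): no conditioning environment matches → elsewhere allophone [s].
Occurrence 2 (position 3): between two vowels → [z].
Occurrence 3 (position 7): between two vowels → [z].

[s], [z], [z]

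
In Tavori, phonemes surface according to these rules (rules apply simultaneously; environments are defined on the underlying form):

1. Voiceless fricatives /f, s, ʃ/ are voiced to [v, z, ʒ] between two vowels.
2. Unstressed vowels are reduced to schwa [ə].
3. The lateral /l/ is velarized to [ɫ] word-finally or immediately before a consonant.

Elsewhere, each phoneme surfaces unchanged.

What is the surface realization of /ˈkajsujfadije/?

/a/ (between /k/ and /j/) fails the environment for rule 2, so it stays [a].
/s/ (between /j/ and /u/): rule 1 targets it, but not between two vowels → unchanged [s].
Rule 2 applies to /u/ (between /s/ and /j/: in an unstressed syllable) → [ə].
/f/ (between /j/ and /a/): rule 1 targets it, but not between two vowels → unchanged [f].
/a/ — between /f/ and /d/, in an unstressed syllable — surfaces as [ə] (rule 2).
Rule 2 applies to /i/ (between /d/ and /j/: in an unstressed syllable) → [ə].
/e/ — word-final, in an unstressed syllable — surfaces as [ə] (rule 2).

[ˈkajsəjfədəjə]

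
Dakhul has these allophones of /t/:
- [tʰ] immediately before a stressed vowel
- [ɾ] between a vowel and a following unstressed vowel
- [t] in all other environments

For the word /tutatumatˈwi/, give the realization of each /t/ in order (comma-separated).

Occurrence 1 (position 1): no conditioning environment matches → elsewhere allophone [t].
Occurrence 2 (position 3): between a vowel and an unstressed vowel → [ɾ].
Occurrence 3 (position 5): between a vowel and an unstressed vowel → [ɾ].
Occurrence 4 (position 9): no conditioning environment matches → elsewhere allophone [t].

[t], [ɾ], [ɾ], [t]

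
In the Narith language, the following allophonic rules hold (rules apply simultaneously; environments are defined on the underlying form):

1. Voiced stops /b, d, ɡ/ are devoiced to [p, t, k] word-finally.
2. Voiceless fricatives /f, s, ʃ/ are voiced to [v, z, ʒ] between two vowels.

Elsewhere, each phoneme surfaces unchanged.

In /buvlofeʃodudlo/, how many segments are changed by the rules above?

Segments that undergo a rule: /f/ → [v] (rule 2); /ʃ/ → [ʒ] (rule 2).
All other segments surface unchanged.

2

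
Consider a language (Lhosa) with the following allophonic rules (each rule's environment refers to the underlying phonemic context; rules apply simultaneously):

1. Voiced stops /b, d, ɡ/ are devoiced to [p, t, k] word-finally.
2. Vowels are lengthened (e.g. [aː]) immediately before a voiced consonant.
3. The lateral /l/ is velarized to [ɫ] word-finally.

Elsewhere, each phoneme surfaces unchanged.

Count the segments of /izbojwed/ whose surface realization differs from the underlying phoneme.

Segments that undergo a rule: /i/ → [iː] (rule 2); /o/ → [oː] (rule 2); /e/ → [eː] (rule 2); /d/ → [t] (rule 1).
All other segments surface unchanged.

4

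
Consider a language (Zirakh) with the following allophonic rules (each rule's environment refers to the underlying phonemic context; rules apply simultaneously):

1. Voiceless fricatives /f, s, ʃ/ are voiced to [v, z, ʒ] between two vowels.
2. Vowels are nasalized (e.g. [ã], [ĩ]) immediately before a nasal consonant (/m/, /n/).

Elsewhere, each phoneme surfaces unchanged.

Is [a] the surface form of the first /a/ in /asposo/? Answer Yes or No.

/a/ — word-initial; rule 2 does not apply here → [a].
The actual realization is [a], which matches [a].

Yes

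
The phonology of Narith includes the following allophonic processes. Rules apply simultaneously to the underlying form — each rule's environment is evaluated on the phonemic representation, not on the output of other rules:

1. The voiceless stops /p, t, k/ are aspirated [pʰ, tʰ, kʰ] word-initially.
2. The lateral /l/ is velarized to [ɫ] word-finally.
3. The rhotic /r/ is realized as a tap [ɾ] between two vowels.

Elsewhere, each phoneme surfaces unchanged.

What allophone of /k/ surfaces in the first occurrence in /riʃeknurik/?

/k/ — between /e/ and /n/; rule 1 does not apply here → [k].

[k]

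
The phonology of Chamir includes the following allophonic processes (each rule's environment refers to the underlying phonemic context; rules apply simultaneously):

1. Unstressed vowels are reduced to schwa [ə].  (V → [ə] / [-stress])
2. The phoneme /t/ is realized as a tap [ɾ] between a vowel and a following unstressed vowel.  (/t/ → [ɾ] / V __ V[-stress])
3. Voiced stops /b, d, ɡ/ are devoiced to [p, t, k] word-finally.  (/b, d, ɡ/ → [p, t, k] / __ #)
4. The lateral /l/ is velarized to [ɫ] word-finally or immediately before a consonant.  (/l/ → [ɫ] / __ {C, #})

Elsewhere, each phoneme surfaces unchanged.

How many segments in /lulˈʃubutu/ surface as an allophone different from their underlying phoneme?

5

Segments that undergo a rule: /u/ → [ə] (rule 1); /l/ → [ɫ] (rule 4); /u/ → [ə] (rule 1); /t/ → [ɾ] (rule 2); /u/ → [ə] (rule 1).
All other segments surface unchanged.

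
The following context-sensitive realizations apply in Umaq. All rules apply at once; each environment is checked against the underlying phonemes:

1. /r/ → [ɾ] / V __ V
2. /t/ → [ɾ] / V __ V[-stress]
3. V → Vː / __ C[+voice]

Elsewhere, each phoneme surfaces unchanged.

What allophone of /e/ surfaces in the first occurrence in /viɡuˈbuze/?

[e]

/e/ (word-final) fails the environment for rule 3, so it stays [e].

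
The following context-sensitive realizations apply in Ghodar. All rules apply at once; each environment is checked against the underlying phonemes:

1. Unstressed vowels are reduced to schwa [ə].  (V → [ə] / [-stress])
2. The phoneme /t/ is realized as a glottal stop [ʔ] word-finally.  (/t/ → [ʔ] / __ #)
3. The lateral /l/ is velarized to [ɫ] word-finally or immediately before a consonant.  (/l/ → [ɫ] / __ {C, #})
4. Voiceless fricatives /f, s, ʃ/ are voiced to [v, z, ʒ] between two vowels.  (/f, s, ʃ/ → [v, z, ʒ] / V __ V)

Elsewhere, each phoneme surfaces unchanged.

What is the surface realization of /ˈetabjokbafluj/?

/e/ (word-initial) fails the environment for rule 1, so it stays [e].
/t/ (between /e/ and /a/) is in the target of rule 2 but the environment (word-finally) is not met → [t].
/a/ (between /t/ and /b/): in an unstressed syllable, so rule 1 applies → [ə].
/b/ stays [b].
/j/ stays [j].
Rule 1 applies to /o/ (between /j/ and /k/: in an unstressed syllable) → [ə].
/k/ (between /o/ and /b/) is unaffected → [k].
/b/ (between /k/ and /a/) is unaffected → [b].
/a/ — between /b/ and /f/, in an unstressed syllable — surfaces as [ə] (rule 1).
/f/ (between /a/ and /l/) is in the target of rule 4 but the environment (between two vowels) is not met → [f].
/l/ (between /f/ and /u/) is in the target of rule 3 but the environment (word-finally or immediately before a consonant) is not met → [l].
Rule 1 applies to /u/ (between /l/ and /j/: in an unstressed syllable) → [ə].
/j/ (word-final): no rule targets it → [j].

[ˈetəbjəkbəfləj]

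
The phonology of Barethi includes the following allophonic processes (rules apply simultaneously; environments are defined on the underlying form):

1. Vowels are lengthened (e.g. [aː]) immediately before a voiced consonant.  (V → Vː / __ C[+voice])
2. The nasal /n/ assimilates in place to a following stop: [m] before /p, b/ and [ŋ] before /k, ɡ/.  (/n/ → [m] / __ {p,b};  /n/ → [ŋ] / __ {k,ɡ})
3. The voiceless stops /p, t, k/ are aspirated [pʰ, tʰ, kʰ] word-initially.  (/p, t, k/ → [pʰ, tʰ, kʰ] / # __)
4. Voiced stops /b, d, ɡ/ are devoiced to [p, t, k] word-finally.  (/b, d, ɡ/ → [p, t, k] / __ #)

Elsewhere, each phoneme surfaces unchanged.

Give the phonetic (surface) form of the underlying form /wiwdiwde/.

/i/ — between /w/ and /w/, before a voiced consonant — surfaces as [iː] (rule 1).
/d/ — between /w/ and /i/; rule 4 does not apply here → [d].
/i/ — between /d/ and /w/, before a voiced consonant — surfaces as [iː] (rule 1).
/d/ (between /w/ and /e/) fails the environment for rule 4, so it stays [d].
/e/ (word-final): rule 1 targets it, but not before a voiced consonant → unchanged [e].

[wiːwdiːwde]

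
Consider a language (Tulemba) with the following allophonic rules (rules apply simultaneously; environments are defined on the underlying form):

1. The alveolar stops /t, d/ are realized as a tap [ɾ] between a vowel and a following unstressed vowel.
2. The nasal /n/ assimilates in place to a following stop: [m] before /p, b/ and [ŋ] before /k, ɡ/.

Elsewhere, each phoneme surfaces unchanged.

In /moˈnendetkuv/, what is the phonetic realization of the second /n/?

/n/ (between /e/ and /d/): rule 2 targets it, but not before a labial or velar stop → unchanged [n].

[n]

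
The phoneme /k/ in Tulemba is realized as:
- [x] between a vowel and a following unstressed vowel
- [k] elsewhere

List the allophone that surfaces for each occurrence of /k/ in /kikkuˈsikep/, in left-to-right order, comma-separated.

Occurrence 1 (position 1): no conditioning environment matches → elsewhere allophone [k].
Occurrence 2 (position 3): no conditioning environment matches → elsewhere allophone [k].
Occurrence 3 (position 4): no conditioning environment matches → elsewhere allophone [k].
Occurrence 4 (position 8): between a vowel and a following unstressed vowel → [x].

[k], [k], [k], [x]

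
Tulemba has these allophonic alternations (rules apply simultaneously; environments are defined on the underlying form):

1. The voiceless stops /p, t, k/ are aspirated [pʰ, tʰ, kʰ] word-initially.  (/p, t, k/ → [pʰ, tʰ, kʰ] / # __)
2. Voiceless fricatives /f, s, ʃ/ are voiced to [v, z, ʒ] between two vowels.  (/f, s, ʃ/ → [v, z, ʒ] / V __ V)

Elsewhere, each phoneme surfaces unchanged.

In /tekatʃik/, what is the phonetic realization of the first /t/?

[tʰ]

/t/ (word-initial): word-initially, so rule 1 applies → [tʰ].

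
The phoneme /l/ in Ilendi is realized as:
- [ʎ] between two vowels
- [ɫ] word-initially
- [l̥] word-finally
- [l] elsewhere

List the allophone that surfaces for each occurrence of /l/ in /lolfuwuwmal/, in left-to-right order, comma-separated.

[ɫ], [l], [l̥]

Occurrence 1 (position 1): word-initially → [ɫ].
Occurrence 2 (position 3): no conditioning environment matches → elsewhere allophone [l].
Occurrence 3 (position 11): word-finally → [l̥].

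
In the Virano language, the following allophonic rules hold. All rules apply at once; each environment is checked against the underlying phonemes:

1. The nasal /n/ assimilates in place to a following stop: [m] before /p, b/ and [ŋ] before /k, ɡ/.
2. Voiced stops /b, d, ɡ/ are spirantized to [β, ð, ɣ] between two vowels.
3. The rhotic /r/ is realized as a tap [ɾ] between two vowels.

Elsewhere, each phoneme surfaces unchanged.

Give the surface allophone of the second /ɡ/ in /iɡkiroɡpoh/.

[ɡ]

/ɡ/ (between /o/ and /p/) is in the target of rule 2 but the environment (between two vowels) is not met → [ɡ].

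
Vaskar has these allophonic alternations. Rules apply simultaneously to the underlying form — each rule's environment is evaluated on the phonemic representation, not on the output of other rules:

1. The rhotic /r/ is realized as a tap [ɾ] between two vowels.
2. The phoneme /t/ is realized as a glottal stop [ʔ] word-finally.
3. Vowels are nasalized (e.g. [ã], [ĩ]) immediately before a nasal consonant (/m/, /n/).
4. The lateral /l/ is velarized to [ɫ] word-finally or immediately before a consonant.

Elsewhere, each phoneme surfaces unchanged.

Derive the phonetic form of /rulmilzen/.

[ruɫmiɫzẽn]

/r/ (word-initial): rule 1 targets it, but not between two vowels → unchanged [r].
/u/ — between /r/ and /l/; rule 3 does not apply here → [u].
/l/ (between /u/ and /m/) occurs word-finally or immediately before a consonant → [ɫ] by rule 4.
/m/ — not in any rule's target class → [m].
/i/ (between /m/ and /l/) is in the target of rule 3 but the environment (before a nasal consonant) is not met → [i].
/l/ (between /i/ and /z/) occurs word-finally or immediately before a consonant → [ɫ] by rule 4.
/z/ stays [z].
Rule 3 applies to /e/ (between /z/ and /n/: before a nasal consonant) → [ẽ].
/n/ — not in any rule's target class → [n].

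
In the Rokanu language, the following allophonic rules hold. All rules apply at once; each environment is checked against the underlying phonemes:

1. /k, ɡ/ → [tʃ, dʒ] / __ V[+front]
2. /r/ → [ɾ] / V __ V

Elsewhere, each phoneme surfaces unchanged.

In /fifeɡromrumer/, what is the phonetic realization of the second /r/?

/r/ (between /m/ and /u/): rule 2 targets it, but not between two vowels → unchanged [r].

[r]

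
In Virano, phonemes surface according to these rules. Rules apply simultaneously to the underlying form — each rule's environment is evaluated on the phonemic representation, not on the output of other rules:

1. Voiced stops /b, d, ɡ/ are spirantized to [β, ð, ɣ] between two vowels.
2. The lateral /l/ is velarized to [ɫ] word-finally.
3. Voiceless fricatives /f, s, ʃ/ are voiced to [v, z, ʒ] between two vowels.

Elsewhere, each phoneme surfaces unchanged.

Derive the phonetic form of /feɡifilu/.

/f/ (word-initial) fails the environment for rule 3, so it stays [f].
/e/ stays [e].
/ɡ/ (between /e/ and /i/): between two vowels, so rule 1 applies → [ɣ].
/i/ — not in any rule's target class → [i].
/f/ (between /i/ and /i/): between two vowels, so rule 3 applies → [v].
/i/ stays [i].
/l/ (between /i/ and /u/) fails the environment for rule 2, so it stays [l].
/u/ stays [u].

[feɣivilu]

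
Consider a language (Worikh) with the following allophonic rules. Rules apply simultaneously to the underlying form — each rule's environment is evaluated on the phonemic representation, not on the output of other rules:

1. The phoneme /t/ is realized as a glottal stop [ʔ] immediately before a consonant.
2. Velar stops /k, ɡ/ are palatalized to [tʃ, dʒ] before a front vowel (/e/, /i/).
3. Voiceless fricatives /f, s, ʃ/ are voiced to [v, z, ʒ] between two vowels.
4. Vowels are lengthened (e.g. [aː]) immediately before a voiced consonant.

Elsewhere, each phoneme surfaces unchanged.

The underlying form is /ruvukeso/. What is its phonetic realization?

[ruːvutʃezo]

/r/ (word-initial): no rule targets it → [r].
/u/ meets the environment for rule 4 (before a voiced consonant) → [uː].
/v/ (between /u/ and /u/) is unaffected → [v].
/u/ — between /v/ and /k/; rule 4 does not apply here → [u].
/k/ (between /u/ and /e/): before a front vowel, so rule 2 applies → [tʃ].
/e/ (between /k/ and /s/): rule 4 targets it, but not before a voiced consonant → unchanged [e].
Rule 3 applies to /s/ (between /e/ and /o/: between two vowels) → [z].
/o/ (word-final) fails the environment for rule 4, so it stays [o].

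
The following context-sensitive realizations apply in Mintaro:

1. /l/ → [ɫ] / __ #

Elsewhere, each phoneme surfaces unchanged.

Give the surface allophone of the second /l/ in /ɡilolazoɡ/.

/l/ (between /o/ and /a/) is in the target of rule 1 but the environment (word-finally) is not met → [l].

[l]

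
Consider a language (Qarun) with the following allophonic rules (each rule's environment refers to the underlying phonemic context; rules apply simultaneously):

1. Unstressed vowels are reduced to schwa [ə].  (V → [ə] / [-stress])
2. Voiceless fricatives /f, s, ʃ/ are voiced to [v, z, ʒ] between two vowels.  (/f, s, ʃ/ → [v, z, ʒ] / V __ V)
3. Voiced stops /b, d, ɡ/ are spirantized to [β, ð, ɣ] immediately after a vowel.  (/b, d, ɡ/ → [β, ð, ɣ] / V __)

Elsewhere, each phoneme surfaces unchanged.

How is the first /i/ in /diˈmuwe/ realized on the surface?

[ə]

/i/ (between /d/ and /m/) occurs in an unstressed syllable → [ə] by rule 1.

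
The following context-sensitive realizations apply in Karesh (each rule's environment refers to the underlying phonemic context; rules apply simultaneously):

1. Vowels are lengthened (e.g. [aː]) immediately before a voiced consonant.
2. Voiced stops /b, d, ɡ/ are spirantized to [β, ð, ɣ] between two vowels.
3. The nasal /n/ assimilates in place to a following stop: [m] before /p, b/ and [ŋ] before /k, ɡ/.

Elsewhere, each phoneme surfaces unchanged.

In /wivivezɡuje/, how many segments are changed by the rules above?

Segments that undergo a rule: /i/ → [iː] (rule 1); /i/ → [iː] (rule 1); /e/ → [eː] (rule 1); /u/ → [uː] (rule 1).
All other segments surface unchanged.

4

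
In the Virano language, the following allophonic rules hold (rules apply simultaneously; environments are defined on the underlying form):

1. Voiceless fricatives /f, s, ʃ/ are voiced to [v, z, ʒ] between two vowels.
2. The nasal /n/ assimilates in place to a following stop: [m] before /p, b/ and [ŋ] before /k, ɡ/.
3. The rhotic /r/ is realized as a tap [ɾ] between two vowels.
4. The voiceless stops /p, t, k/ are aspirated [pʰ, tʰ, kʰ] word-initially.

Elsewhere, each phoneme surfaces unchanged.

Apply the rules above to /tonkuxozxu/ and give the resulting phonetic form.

/t/ meets the environment for rule 4 (word-initially) → [tʰ].
Rule 2 applies to /n/ (between /o/ and /k/: before a labial or velar stop) → [ŋ].
/k/ — between /n/ and /u/; rule 4 does not apply here → [k].

[tʰoŋkuxozxu]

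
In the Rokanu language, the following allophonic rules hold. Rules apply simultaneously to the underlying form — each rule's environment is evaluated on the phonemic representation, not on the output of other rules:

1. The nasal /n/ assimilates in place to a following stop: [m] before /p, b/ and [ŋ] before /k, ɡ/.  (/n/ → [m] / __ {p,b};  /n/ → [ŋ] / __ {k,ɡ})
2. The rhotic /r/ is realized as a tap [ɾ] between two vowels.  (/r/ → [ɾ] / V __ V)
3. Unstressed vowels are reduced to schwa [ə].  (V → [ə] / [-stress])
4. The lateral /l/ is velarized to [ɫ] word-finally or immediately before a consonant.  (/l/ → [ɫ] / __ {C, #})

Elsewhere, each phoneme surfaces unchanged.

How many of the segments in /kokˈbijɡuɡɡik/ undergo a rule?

3

Segments that undergo a rule: /o/ → [ə] (rule 3); /u/ → [ə] (rule 3); /i/ → [ə] (rule 3).
All other segments surface unchanged.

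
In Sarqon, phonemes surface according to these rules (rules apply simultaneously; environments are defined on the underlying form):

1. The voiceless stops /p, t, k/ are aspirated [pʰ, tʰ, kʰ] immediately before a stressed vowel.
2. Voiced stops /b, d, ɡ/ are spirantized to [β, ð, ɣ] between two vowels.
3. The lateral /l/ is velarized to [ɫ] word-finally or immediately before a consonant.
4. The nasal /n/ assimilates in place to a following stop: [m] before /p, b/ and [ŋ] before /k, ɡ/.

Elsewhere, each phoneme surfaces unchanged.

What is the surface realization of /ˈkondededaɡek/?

[ˈkʰondeðeðaɣek]

Rule 1 applies to /k/ (word-initial: immediately before a stressed vowel) → [kʰ].
/o/ (between /k/ and /n/): no rule targets it → [o].
/n/ (between /o/ and /d/) is in the target of rule 4 but the environment (before a labial or velar stop) is not met → [n].
/d/ — between /n/ and /e/; rule 2 does not apply here → [d].
/e/ — not in any rule's target class → [e].
/d/ (between /e/ and /e/) occurs between two vowels → [ð] by rule 2.
/e/ (between /d/ and /d/) is unaffected → [e].
/d/ (between /e/ and /a/): between two vowels, so rule 2 applies → [ð].
/a/ — not in any rule's target class → [a].
Rule 2 applies to /ɡ/ (between /a/ and /e/: between two vowels) → [ɣ].
/e/ — not in any rule's target class → [e].
/k/ — word-final; rule 1 does not apply here → [k].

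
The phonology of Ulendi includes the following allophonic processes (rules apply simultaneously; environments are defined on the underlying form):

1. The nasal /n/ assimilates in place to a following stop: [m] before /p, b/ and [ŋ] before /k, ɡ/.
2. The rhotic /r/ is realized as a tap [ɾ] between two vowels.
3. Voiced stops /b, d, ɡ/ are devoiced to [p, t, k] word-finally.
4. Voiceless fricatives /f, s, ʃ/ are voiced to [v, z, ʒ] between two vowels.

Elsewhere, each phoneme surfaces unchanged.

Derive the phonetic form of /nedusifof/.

[neduzivof]

/n/ (word-initial): rule 1 targets it, but not before a labial or velar stop → unchanged [n].
/e/ — not in any rule's target class → [e].
/d/ — between /e/ and /u/; rule 3 does not apply here → [d].
/u/ stays [u].
Rule 4 applies to /s/ (between /u/ and /i/: between two vowels) → [z].
/i/ (between /s/ and /f/) is unaffected → [i].
/f/ — between /i/ and /o/, between two vowels — surfaces as [v] (rule 4).
/o/ (between /f/ and /f/): no rule targets it → [o].
/f/ — word-final; rule 4 does not apply here → [f].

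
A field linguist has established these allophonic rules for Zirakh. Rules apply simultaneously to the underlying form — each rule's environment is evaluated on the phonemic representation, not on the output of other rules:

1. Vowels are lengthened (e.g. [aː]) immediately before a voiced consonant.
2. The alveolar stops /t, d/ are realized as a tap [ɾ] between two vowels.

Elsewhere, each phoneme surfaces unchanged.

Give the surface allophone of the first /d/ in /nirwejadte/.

/d/ (between /a/ and /t/) is in the target of rule 2 but the environment (between two vowels) is not met → [d].

[d]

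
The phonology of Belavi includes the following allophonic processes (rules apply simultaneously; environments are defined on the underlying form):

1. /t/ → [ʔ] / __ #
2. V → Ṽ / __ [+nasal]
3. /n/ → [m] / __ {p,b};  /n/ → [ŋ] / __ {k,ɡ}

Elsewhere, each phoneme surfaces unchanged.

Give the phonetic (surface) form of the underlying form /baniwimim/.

[bãniwĩmĩm]

/a/ meets the environment for rule 2 (before a nasal consonant) → [ã].
/n/ (between /a/ and /i/) fails the environment for rule 3, so it stays [n].
/i/ (between /n/ and /w/) fails the environment for rule 2, so it stays [i].
/i/ (between /w/ and /m/) occurs before a nasal consonant → [ĩ] by rule 2.
/i/ (between /m/ and /m/) occurs before a nasal consonant → [ĩ] by rule 2.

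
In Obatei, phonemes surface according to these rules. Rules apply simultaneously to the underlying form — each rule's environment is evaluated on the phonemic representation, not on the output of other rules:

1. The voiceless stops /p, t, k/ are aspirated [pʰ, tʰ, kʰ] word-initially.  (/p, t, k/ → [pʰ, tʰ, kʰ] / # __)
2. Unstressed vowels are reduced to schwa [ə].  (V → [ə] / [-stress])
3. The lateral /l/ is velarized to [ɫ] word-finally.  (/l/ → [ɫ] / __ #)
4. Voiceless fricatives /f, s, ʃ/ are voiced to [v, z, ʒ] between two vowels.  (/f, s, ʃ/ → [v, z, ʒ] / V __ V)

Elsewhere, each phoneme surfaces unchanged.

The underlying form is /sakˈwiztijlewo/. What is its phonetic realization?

[səkˈwiztəjləwə]

/s/ (word-initial) is in the target of rule 4 but the environment (between two vowels) is not met → [s].
/a/ — between /s/ and /k/, in an unstressed syllable — surfaces as [ə] (rule 2).
/k/ (between /a/ and /w/) is in the target of rule 1 but the environment (word-initially) is not met → [k].
/w/ — not in any rule's target class → [w].
/i/ (between /w/ and /z/) is in the target of rule 2 but the environment (in an unstressed syllable) is not met → [i].
/z/ (between /i/ and /t/): no rule targets it → [z].
/t/ — between /z/ and /i/; rule 1 does not apply here → [t].
/i/ — between /t/ and /j/, in an unstressed syllable — surfaces as [ə] (rule 2).
/j/ stays [j].
/l/ (between /j/ and /e/): rule 3 targets it, but not word-finally → unchanged [l].
/e/ — between /l/ and /w/, in an unstressed syllable — surfaces as [ə] (rule 2).
/w/ stays [w].
/o/ meets the environment for rule 2 (in an unstressed syllable) → [ə].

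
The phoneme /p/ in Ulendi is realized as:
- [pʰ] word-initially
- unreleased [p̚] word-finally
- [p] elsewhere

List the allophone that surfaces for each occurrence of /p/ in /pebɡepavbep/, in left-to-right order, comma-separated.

[pʰ], [p], [p̚]

Occurrence 1 (position 1): word-initially → [pʰ].
Occurrence 2 (position 6): no conditioning environment matches → elsewhere allophone [p].
Occurrence 3 (position 11): word-finally → [p̚].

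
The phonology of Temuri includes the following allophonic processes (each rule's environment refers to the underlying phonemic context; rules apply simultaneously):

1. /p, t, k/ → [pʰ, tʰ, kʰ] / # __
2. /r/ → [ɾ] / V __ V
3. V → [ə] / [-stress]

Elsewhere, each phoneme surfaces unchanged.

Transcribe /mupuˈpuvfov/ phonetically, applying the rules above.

/m/ (word-initial): no rule targets it → [m].
/u/ meets the environment for rule 3 (in an unstressed syllable) → [ə].
/p/ (between /u/ and /u/): rule 1 targets it, but not word-initially → unchanged [p].
/u/ — between /p/ and /p/, in an unstressed syllable — surfaces as [ə] (rule 3).
/p/ (between /u/ and /u/) fails the environment for rule 1, so it stays [p].
/u/ (between /p/ and /v/) fails the environment for rule 3, so it stays [u].
/v/ (between /u/ and /f/) is unaffected → [v].
/f/ (between /v/ and /o/) is unaffected → [f].
/o/ — between /f/ and /v/, in an unstressed syllable — surfaces as [ə] (rule 3).
/v/ stays [v].

[məpəˈpuvfəv]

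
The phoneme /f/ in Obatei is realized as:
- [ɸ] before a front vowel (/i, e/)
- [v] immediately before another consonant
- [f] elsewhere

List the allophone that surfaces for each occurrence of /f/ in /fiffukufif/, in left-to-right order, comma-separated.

Occurrence 1 (position 1): before a front vowel (/i, e/) → [ɸ].
Occurrence 2 (position 3): immediately before another consonant → [v].
Occurrence 3 (position 4): no conditioning environment matches → elsewhere allophone [f].
Occurrence 4 (position 8): before a front vowel (/i, e/) → [ɸ].
Occurrence 5 (position 10): no conditioning environment matches → elsewhere allophone [f].

[ɸ], [v], [f], [ɸ], [f]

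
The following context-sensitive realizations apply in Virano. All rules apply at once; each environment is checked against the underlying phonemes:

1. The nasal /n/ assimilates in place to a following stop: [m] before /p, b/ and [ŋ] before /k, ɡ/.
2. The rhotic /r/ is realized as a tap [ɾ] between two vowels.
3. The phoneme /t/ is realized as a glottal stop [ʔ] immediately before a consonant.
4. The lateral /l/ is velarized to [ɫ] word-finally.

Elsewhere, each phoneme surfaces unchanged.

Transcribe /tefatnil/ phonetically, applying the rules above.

/t/ (word-initial) is in the target of rule 3 but the environment (immediately before a consonant) is not met → [t].
/t/ (between /a/ and /n/): immediately before a consonant, so rule 3 applies → [ʔ].
/n/ (between /t/ and /i/) fails the environment for rule 1, so it stays [n].
/l/ — word-final, word-finally — surfaces as [ɫ] (rule 4).

[tefaʔniɫ]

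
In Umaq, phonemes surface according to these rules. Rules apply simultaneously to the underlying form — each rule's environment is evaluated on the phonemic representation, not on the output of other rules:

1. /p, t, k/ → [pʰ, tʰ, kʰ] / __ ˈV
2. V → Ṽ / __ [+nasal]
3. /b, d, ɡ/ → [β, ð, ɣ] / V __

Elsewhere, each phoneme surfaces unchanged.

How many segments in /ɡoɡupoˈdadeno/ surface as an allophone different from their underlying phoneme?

4

Segments that undergo a rule: /ɡ/ → [ɣ] (rule 3); /d/ → [ð] (rule 3); /d/ → [ð] (rule 3); /e/ → [ẽ] (rule 2).
All other segments surface unchanged.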